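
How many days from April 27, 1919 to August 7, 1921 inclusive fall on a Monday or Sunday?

239

April 27, 1919 is a Sunday.
The range spans 834 days (inclusive of both endpoints).
834 = 7 × 119 + 1, so there are 119 full weeks plus 1 extra day.
Each full week contributes 2 days from the set (Mon, Sun): 119 × 2 = 238.
The 1 extra day is Sunday — 1 of them qualifies.
Total: 238 + 1 = 239.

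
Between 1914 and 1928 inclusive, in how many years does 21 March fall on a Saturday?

2

Day of week of March 21 in each year:
1914: Sat ✓, 1915: Sun, 1916: Tue, 1917: Wed, 1918: Thu, 1919: Fri, 1920: Sun, 1921: Mon, 1922: Tue, 1923: Wed, 1924: Fri, 1925: Sat ✓, 1926: Sun, 1927: Mon, 1928: Wed
Saturdays: 1914, 1925.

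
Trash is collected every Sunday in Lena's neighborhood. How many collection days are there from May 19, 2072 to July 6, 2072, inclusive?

May 19, 2072 is a Thursday.
The range spans 49 days (inclusive of both endpoints).
49 = 7 × 7, so the span is exactly 7 full weeks.
Each full week contributes one Sunday: 7 so far.
Total: 7.

7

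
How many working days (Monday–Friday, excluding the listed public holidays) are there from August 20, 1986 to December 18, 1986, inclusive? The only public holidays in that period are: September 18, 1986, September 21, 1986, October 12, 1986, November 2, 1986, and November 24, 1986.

85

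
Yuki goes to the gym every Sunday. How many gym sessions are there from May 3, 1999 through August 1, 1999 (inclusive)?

13

May 3, 1999 is a Monday.
That's 91 days from start to end, counting both.
91 = 7 × 13, so the span is exactly 13 full weeks.
Each full week contributes one Sunday: 13 so far.
Total: 13.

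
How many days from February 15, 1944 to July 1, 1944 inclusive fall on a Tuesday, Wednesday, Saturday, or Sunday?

79

February 15, 1944 is a Tuesday.
From February 15, 1944 to July 1, 1944 is 138 days inclusive.
138 = 7 × 19 + 5, so there are 19 full weeks plus 5 extra days.
Each full week contributes 4 days from the set (Tue, Wed, Sat, Sun): 19 × 4 = 76.
The 5 extra days are Tue, Wed, Thu, Fri, Sat — 3 of them qualify.
Total: 76 + 3 = 79.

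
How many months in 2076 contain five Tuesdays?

4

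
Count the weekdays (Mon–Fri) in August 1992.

21

1 August 1992 is a Saturday.
That's 31 days from start to end, counting both.
31 = 7 × 4 + 3, so there are 4 full weeks plus 3 extra days.
Each full week contributes 5 weekdays (Mon–Fri): 4 × 5 = 20.
The 3 extra days are Saturday, Sunday, Monday — 1 of them qualifies.
Total: 20 + 1 = 21.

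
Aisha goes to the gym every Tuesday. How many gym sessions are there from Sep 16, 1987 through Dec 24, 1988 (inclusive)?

Sep 16, 1987 is a Wednesday.
That's 466 days from start to end, counting both.
466 = 7 × 66 + 4, so there are 66 full weeks plus 4 extra days.
Each full week contributes one Tuesday: 66 so far.
The 4 extra days are Wednesday, Thursday, Friday, Saturday — none qualify.
Total: 66 + 0 = 66.

66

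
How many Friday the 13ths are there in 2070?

The 13th falls on a Friday when the month's 13th has weekday Fri.
Jan 13 is Mon; Feb 13 is Thu; Mar 13 is Thu; Apr 13 is Sun; May 13 is Tue; Jun 13 is Fri ✓; Jul 13 is Sun; Aug 13 is Wed; Sep 13 is Sat; Oct 13 is Mon; Nov 13 is Thu; Dec 13 is Sat.
Friday the 13ths: Jun.

1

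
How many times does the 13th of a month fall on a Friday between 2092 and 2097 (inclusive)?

Friday-the-13ths by year:
2092: Jun
2093: Feb, Mar, Nov
2094: Aug
2095: May
2096: Jan, Apr, Jul
2097: Sep, Dec

11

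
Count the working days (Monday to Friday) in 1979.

261 weekdays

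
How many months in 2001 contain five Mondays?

A month has five Mondays exactly when Monday falls within its first (length − 28) days.
Jan: 31 days, starts Mon → 5 of Mon, Tue, Wed ✓
Feb: 28 days, starts Thu → 5 of (none)
Mar: 31 days, starts Thu → 5 of Thu, Fri, Sat
Apr: 30 days, starts Sun → 5 of Sun, Mon ✓
May: 31 days, starts Tue → 5 of Tue, Wed, Thu
Jun: 30 days, starts Fri → 5 of Fri, Sat
Jul: 31 days, starts Sun → 5 of Sun, Mon, Tue ✓
Aug: 31 days, starts Wed → 5 of Wed, Thu, Fri
Sep: 30 days, starts Sat → 5 of Sat, Sun
Oct: 31 days, starts Mon → 5 of Mon, Tue, Wed ✓
Nov: 30 days, starts Thu → 5 of Thu, Fri
Dec: 31 days, starts Sat → 5 of Sat, Sun, Mon ✓
Months with five Mondays: Jan, Apr, Jul, Oct, Dec.

5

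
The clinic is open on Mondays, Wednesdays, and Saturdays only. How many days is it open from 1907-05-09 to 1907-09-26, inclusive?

1907-05-09 is a Thursday.
From 1907-05-09 to 1907-09-26 is 141 days inclusive.
141 = 7 × 20 + 1, so there are 20 full weeks plus 1 extra day.
Each full week contributes 3 days from the set (Mon, Wed, Sat): 20 × 3 = 60.
The 1 extra day is Thursday — none qualify.
Total: 60 + 0 = 60.

60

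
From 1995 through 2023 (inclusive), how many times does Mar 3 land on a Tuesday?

4

Day of week of March 3 in each year:
1995: Fri, 1996: Sun, 1997: Mon, 1998: Tue ✓, 1999: Wed, 2000: Fri, 2001: Sat, 2002: Sun, 2003: Mon, 2004: Wed, 2005: Thu, 2006: Fri, 2007: Sat, 2008: Mon, 2009: Tue ✓, 2010: Wed, 2011: Thu, 2012: Sat, 2013: Sun, 2014: Mon, 2015: Tue ✓, 2016: Thu, 2017: Fri, 2018: Sat, 2019: Sun, 2020: Tue ✓, 2021: Wed, 2022: Thu, 2023: Fri
Tuesdays: 1998, 2009, 2015, 2020.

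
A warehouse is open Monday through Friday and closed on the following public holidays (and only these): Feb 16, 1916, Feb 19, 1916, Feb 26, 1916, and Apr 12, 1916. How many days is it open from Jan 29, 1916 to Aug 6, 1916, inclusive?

Jan 29, 1916 is a Saturday.
The range spans 191 days (inclusive of both endpoints).
191 = 7 × 27 + 2, so there are 27 full weeks plus 2 extra days.
Each full week contributes 5 weekdays (Mon–Fri): 27 × 5 = 135.
The 2 extra days are Sat, Sun — none qualify.
Total: 135 + 0 = 135.
Holidays: Feb 16, 1916 (Wed); Feb 19, 1916 (Sat); Feb 26, 1916 (Sat); Apr 12, 1916 (Wed).
2 of the 4 holidays fall on weekdays; the rest are weekends and were already excluded.
Business days: 135 − 2 = 133.

133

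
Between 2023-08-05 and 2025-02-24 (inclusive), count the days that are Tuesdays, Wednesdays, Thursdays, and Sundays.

2023-08-05 is a Saturday.
From 2023-08-05 to 2025-02-24 is 570 days inclusive.
570 = 7 × 81 + 3, so there are 81 full weeks plus 3 extra days.
Each full week contributes 4 days from the set (Tue, Wed, Thu, Sun): 81 × 4 = 324.
The 3 extra days are Sat, Sun, Mon — 1 of them qualifies.
Total: 324 + 1 = 325.

325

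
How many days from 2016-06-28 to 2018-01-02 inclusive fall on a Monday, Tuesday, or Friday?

238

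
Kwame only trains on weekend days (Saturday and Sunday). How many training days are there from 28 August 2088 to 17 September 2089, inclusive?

28 August 2088 is a Saturday.
From 28 August 2088 to 17 September 2089 is 386 days inclusive.
386 = 7 × 55 + 1, so there are 55 full weeks plus 1 extra day.
Each full week contributes 2 weekend days (Sat, Sun): 55 × 2 = 110.
The 1 extra day is Saturday — 1 of them qualifies.
Total: 110 + 1 = 111.

111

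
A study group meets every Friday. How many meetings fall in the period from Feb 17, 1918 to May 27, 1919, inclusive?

Feb 17, 1918 is a Sunday.
From Feb 17, 1918 to May 27, 1919 is 465 days inclusive.
465 = 7 × 66 + 3, so there are 66 full weeks plus 3 extra days.
Each full week contributes one Friday: 66 so far.
The 3 extra days are Sunday, Monday, Tuesday — none qualify.
Total: 66 + 0 = 66.

66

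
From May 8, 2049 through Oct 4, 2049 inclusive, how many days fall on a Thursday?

21

May 8, 2049 is a Saturday.
The range spans 150 days (inclusive of both endpoints).
150 = 7 × 21 + 3, so there are 21 full weeks plus 3 extra days.
Each full week contributes one Thursday: 21 so far.
The 3 extra days are Sat, Sun, Mon — none qualify.
Total: 21 + 0 = 21.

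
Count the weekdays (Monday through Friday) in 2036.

262 weekdays

Jan 1, 2036 is a Tuesday.
That's 366 days from start to end, counting both.
366 = 7 × 52 + 2, so there are 52 full weeks plus 2 extra days.
Each full week contributes 5 weekdays (Mon–Fri): 52 × 5 = 260.
The 2 extra days are Tuesday, Wednesday — 2 of them qualify.
Total: 260 + 2 = 262.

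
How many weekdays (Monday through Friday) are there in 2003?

261 weekdays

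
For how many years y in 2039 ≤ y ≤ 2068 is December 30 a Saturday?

Day of week of December 30 in each year:
2039: Fri, 2040: Sun, 2041: Mon, 2042: Tue, 2043: Wed, 2044: Fri, 2045: Sat ✓, 2046: Sun, 2047: Mon, 2048: Wed, 2049: Thu, 2050: Fri, 2051: Sat ✓, 2052: Mon, 2053: Tue, 2054: Wed, 2055: Thu, 2056: Sat ✓, 2057: Sun, 2058: Mon, 2059: Tue, 2060: Thu, 2061: Fri, 2062: Sat ✓, 2063: Sun, 2064: Tue, 2065: Wed, 2066: Thu, 2067: Fri, 2068: Sun
Saturdays: 2045, 2051, 2056, 2062.

4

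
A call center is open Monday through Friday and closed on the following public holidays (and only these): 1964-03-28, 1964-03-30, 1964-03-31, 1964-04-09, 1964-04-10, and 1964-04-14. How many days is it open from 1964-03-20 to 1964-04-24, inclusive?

1964-03-20 is a Friday.
From 1964-03-20 to 1964-04-24 is 36 days inclusive.
36 = 7 × 5 + 1, so there are 5 full weeks plus 1 extra day.
Each full week contributes 5 weekdays (Mon–Fri): 5 × 5 = 25.
The 1 extra day is Fri — 1 of them qualifies.
Total: 25 + 1 = 26.
Holidays: 1964-03-28 (Sat); 1964-03-30 (Mon); 1964-03-31 (Tue); 1964-04-09 (Thu); 1964-04-10 (Fri); 1964-04-14 (Tue).
5 of the 6 holidays fall on weekdays; the rest are weekends and were already excluded.
Business days: 26 − 5 = 21.

21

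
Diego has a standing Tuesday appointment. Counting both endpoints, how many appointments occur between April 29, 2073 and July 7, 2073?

April 29, 2073 is a Saturday.
The range spans 70 days (inclusive of both endpoints).
70 = 7 × 10, so the span is exactly 10 full weeks.
Each full week contributes one Tuesday: 10 so far.
Total: 10.

10 Tuesdays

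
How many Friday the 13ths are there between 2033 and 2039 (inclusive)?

11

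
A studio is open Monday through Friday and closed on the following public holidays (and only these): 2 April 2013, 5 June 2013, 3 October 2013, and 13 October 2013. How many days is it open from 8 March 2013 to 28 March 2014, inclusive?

8 March 2013 is a Friday.
From 8 March 2013 to 28 March 2014 is 386 days inclusive.
386 = 7 × 55 + 1, so there are 55 full weeks plus 1 extra day.
Each full week contributes 5 weekdays (Mon–Fri): 55 × 5 = 275.
The 1 extra day is Fri — 1 of them qualifies.
Total: 275 + 1 = 276.
Holidays: 2 April 2013 (Tue); 5 June 2013 (Wed); 3 October 2013 (Thu); 13 October 2013 (Sun).
3 of the 4 holidays fall on weekdays; the rest are weekends and were already excluded.
Business days: 276 − 3 = 273.

273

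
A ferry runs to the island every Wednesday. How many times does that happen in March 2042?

2042-03-01 is a Saturday.
The range spans 31 days (inclusive of both endpoints).
31 = 7 × 4 + 3, so there are 4 full weeks plus 3 extra days.
Each full week contributes one Wednesday: 4 so far.
The 3 extra days are Sat, Sun, Mon — none qualify.
Total: 4 + 0 = 4.

4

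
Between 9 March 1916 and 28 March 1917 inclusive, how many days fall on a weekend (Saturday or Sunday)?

9 March 1916 is a Thursday.
The range spans 385 days (inclusive of both endpoints).
385 = 7 × 55, so the span is exactly 55 full weeks.
Each full week contributes 2 weekend days (Sat, Sun): 55 × 2 = 110.
Total: 110.

110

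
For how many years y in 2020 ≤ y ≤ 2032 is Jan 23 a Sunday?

Day of week of January 23 in each year:
2020: Thu, 2021: Sat, 2022: Sun ✓, 2023: Mon, 2024: Tue, 2025: Thu, 2026: Fri, 2027: Sat, 2028: Sun ✓, 2029: Tue, 2030: Wed, 2031: Thu, 2032: Fri
Sundays: 2022, 2028.

2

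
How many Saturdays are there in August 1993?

Aug 1, 1993 is a Sunday.
From Aug 1, 1993 to Aug 31, 1993 is 31 days inclusive.
31 = 7 × 4 + 3, so there are 4 full weeks plus 3 extra days.
Each full week contributes one Saturday: 4 so far.
The 3 extra days are Sun, Mon, Tue — none qualify.
Total: 4 + 0 = 4.

4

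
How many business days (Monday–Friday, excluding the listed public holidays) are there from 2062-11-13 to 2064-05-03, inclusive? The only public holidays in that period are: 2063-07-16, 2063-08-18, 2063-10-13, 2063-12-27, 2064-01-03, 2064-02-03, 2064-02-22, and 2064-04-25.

380

2062-11-13 is a Monday.
That's 538 days from start to end, counting both.
538 = 7 × 76 + 6, so there are 76 full weeks plus 6 extra days.
Each full week contributes 5 weekdays (Mon–Fri): 76 × 5 = 380.
The 6 extra days are Mon, Tue, Wed, Thu, Fri, Sat — 5 of them qualify.
Total: 380 + 5 = 385.
Holidays: 2063-07-16 (Mon); 2063-08-18 (Sat); 2063-10-13 (Sat); 2063-12-27 (Thu); 2064-01-03 (Thu); 2064-02-03 (Sun); 2064-02-22 (Fri); 2064-04-25 (Fri).
5 of the 8 holidays fall on weekdays; the rest are weekends and were already excluded.
Business days: 385 − 5 = 380.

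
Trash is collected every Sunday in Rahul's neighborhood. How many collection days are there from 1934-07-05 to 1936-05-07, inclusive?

96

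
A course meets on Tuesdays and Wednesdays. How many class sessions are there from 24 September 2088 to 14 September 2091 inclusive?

310

24 September 2088 is a Friday.
That's 1086 days from start to end, counting both.
1086 = 7 × 155 + 1, so there are 155 full weeks plus 1 extra day.
Each full week contributes 2 days from the set (Tue, Wed): 155 × 2 = 310.
The 1 extra day is Fri — none qualify.
Total: 310 + 0 = 310.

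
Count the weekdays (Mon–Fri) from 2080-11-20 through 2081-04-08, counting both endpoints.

100

2080-11-20 is a Wednesday.
The range spans 140 days (inclusive of both endpoints).
140 = 7 × 20, so the span is exactly 20 full weeks.
Each full week contributes 5 weekdays (Mon–Fri): 20 × 5 = 100.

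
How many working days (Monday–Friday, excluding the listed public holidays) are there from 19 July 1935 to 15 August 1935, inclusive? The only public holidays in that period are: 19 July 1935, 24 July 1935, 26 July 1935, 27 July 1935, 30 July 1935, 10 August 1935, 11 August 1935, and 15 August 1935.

19 July 1935 is a Friday.
The range spans 28 days (inclusive of both endpoints).
28 = 7 × 4, so the span is exactly 4 full weeks.
Each full week contributes 5 weekdays (Mon–Fri): 4 × 5 = 20.
Total: 20.
Holidays: 19 July 1935 (Fri); 24 July 1935 (Wed); 26 July 1935 (Fri); 27 July 1935 (Sat); 30 July 1935 (Tue); 10 August 1935 (Sat); 11 August 1935 (Sun); 15 August 1935 (Thu).
5 of the 8 holidays fall on weekdays; the rest are weekends and were already excluded.
Business days: 20 − 5 = 15.

15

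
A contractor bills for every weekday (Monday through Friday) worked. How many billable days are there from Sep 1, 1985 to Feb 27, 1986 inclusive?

Sep 1, 1985 is a Sunday.
From Sep 1, 1985 to Feb 27, 1986 is 180 days inclusive.
180 = 7 × 25 + 5, so there are 25 full weeks plus 5 extra days.
Each full week contributes 5 weekdays (Mon–Fri): 25 × 5 = 125.
The 5 extra days are Sunday, Monday, Tuesday, Wednesday, Thursday — 4 of them qualify.
Total: 125 + 4 = 129.

129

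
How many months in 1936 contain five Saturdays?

A month has five Saturdays exactly when Saturday falls within its first (length − 28) days.
Jan: 31 days, starts Wed → 5 of Wed, Thu, Fri
Feb: 29 days, starts Sat → 5 of Sat ✓
Mar: 31 days, starts Sun → 5 of Sun, Mon, Tue
Apr: 30 days, starts Wed → 5 of Wed, Thu
May: 31 days, starts Fri → 5 of Fri, Sat, Sun ✓
Jun: 30 days, starts Mon → 5 of Mon, Tue
Jul: 31 days, starts Wed → 5 of Wed, Thu, Fri
Aug: 31 days, starts Sat → 5 of Sat, Sun, Mon ✓
Sep: 30 days, starts Tue → 5 of Tue, Wed
Oct: 31 days, starts Thu → 5 of Thu, Fri, Sat ✓
Nov: 30 days, starts Sun → 5 of Sun, Mon
Dec: 31 days, starts Tue → 5 of Tue, Wed, Thu
Months with five Saturdays: Feb, May, Aug, Oct.

4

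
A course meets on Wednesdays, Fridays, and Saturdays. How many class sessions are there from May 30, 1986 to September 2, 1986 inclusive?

May 30, 1986 is a Friday.
From May 30, 1986 to September 2, 1986 is 96 days inclusive.
96 = 7 × 13 + 5, so there are 13 full weeks plus 5 extra days.
Each full week contributes 3 days from the set (Wed, Fri, Sat): 13 × 3 = 39.
The 5 extra days are Fri, Sat, Sun, Mon, Tue — 2 of them qualify.
Total: 39 + 2 = 41.

41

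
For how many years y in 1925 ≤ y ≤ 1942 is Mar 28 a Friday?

Day of week of March 28 in each year:
1925: Sat, 1926: Sun, 1927: Mon, 1928: Wed, 1929: Thu, 1930: Fri ✓, 1931: Sat, 1932: Mon, 1933: Tue, 1934: Wed, 1935: Thu, 1936: Sat, 1937: Sun, 1938: Mon, 1939: Tue, 1940: Thu, 1941: Fri ✓, 1942: Sat
Fridays: 1930, 1941.

2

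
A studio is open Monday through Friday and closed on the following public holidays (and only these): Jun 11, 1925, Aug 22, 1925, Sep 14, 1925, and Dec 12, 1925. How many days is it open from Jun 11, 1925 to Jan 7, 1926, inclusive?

149 working days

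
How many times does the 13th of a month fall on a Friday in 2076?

The 13th falls on a Friday when the month's 13th has weekday Fri.
Jan 13 is Mon; Feb 13 is Thu; Mar 13 is Fri ✓; Apr 13 is Mon; May 13 is Wed; Jun 13 is Sat; Jul 13 is Mon; Aug 13 is Thu; Sep 13 is Sun; Oct 13 is Tue; Nov 13 is Fri ✓; Dec 13 is Sun.
Friday the 13ths: Mar, Nov.

2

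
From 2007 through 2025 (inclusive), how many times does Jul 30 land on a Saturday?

Day of week of July 30 in each year:
2007: Mon, 2008: Wed, 2009: Thu, 2010: Fri, 2011: Sat ✓, 2012: Mon, 2013: Tue, 2014: Wed, 2015: Thu, 2016: Sat ✓, 2017: Sun, 2018: Mon, 2019: Tue, 2020: Thu, 2021: Fri, 2022: Sat ✓, 2023: Sun, 2024: Tue, 2025: Wed
Saturdays: 2011, 2016, 2022.

3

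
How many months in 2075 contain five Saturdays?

4

A month has five Saturdays exactly when Saturday falls within its first (length − 28) days.
Jan: 31 days, starts Tue → 5 of Tue, Wed, Thu
Feb: 28 days, starts Fri → 5 of (none)
Mar: 31 days, starts Fri → 5 of Fri, Sat, Sun ✓
Apr: 30 days, starts Mon → 5 of Mon, Tue
May: 31 days, starts Wed → 5 of Wed, Thu, Fri
Jun: 30 days, starts Sat → 5 of Sat, Sun ✓
Jul: 31 days, starts Mon → 5 of Mon, Tue, Wed
Aug: 31 days, starts Thu → 5 of Thu, Fri, Sat ✓
Sep: 30 days, starts Sun → 5 of Sun, Mon
Oct: 31 days, starts Tue → 5 of Tue, Wed, Thu
Nov: 30 days, starts Fri → 5 of Fri, Sat ✓
Dec: 31 days, starts Sun → 5 of Sun, Mon, Tue
Months with five Saturdays: Mar, Jun, Aug, Nov.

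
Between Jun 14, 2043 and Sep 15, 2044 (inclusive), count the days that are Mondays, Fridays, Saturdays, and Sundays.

262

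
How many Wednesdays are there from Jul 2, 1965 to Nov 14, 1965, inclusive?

Jul 2, 1965 is a Friday.
That's 136 days from start to end, counting both.
136 = 7 × 19 + 3, so there are 19 full weeks plus 3 extra days.
Each full week contributes one Wednesday: 19 so far.
The 3 extra days are Friday, Saturday, Sunday — none qualify.
Total: 19 + 0 = 19.

19 Wednesdays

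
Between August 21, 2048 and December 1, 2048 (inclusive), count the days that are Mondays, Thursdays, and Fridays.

44

August 21, 2048 is a Friday.
The range spans 103 days (inclusive of both endpoints).
103 = 7 × 14 + 5, so there are 14 full weeks plus 5 extra days.
Each full week contributes 3 days from the set (Mon, Thu, Fri): 14 × 3 = 42.
The 5 extra days are Friday, Saturday, Sunday, Monday, Tuesday — 2 of them qualify.
Total: 42 + 2 = 44.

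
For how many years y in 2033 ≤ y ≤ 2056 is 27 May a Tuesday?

Day of week of May 27 in each year:
2033: Fri, 2034: Sat, 2035: Sun, 2036: Tue ✓, 2037: Wed, 2038: Thu, 2039: Fri, 2040: Sun, 2041: Mon, 2042: Tue ✓, 2043: Wed, 2044: Fri, 2045: Sat, 2046: Sun, 2047: Mon, 2048: Wed, 2049: Thu, 2050: Fri, 2051: Sat, 2052: Mon, 2053: Tue ✓, 2054: Wed, 2055: Thu, 2056: Sat
Tuesdays: 2036, 2042, 2053.

3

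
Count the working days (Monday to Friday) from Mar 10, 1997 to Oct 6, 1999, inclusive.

673

Mar 10, 1997 is a Monday.
From Mar 10, 1997 to Oct 6, 1999 is 941 days inclusive.
941 = 7 × 134 + 3, so there are 134 full weeks plus 3 extra days.
Each full week contributes 5 weekdays (Mon–Fri): 134 × 5 = 670.
The 3 extra days are Mon, Tue, Wed — 3 of them qualify.
Total: 670 + 3 = 673.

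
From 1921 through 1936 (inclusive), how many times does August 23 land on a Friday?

Day of week of August 23 in each year:
1921: Tue, 1922: Wed, 1923: Thu, 1924: Sat, 1925: Sun, 1926: Mon, 1927: Tue, 1928: Thu, 1929: Fri ✓, 1930: Sat, 1931: Sun, 1932: Tue, 1933: Wed, 1934: Thu, 1935: Fri ✓, 1936: Sun
Fridays: 1929, 1935.

2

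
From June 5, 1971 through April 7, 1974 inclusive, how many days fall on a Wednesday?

148 Wednesdays

June 5, 1971 is a Saturday.
The range spans 1038 days (inclusive of both endpoints).
1038 = 7 × 148 + 2, so there are 148 full weeks plus 2 extra days.
Each full week contributes one Wednesday: 148 so far.
The 2 extra days are Saturday, Sunday — none qualify.
Total: 148 + 0 = 148.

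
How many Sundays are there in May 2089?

5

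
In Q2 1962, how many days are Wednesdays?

Apr 1, 1962 is a Sunday.
From Apr 1, 1962 to Jun 30, 1962 is 91 days inclusive.
91 = 7 × 13, so the span is exactly 13 full weeks.
Each full week contributes one Wednesday: 13 so far.

13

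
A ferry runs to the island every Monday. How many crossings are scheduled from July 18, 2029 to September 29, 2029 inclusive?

10

July 18, 2029 is a Wednesday.
The range spans 74 days (inclusive of both endpoints).
74 = 7 × 10 + 4, so there are 10 full weeks plus 4 extra days.
Each full week contributes one Monday: 10 so far.
The 4 extra days are Wednesday, Thursday, Friday, Saturday — none qualify.
Total: 10 + 0 = 10.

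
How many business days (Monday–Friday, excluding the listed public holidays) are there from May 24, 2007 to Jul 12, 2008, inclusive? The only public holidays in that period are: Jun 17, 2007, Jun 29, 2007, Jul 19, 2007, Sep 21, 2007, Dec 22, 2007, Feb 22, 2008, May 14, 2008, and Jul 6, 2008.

292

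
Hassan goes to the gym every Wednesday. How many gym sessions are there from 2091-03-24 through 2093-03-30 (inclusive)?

105 Wednesdays

2091-03-24 is a Saturday.
From 2091-03-24 to 2093-03-30 is 738 days inclusive.
738 = 7 × 105 + 3, so there are 105 full weeks plus 3 extra days.
Each full week contributes one Wednesday: 105 so far.
The 3 extra days are Saturday, Sunday, Monday — none qualify.
Total: 105 + 0 = 105.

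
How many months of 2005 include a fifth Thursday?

4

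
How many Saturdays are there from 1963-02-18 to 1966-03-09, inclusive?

1963-02-18 is a Monday.
That's 1116 days from start to end, counting both.
1116 = 7 × 159 + 3, so there are 159 full weeks plus 3 extra days.
Each full week contributes one Saturday: 159 so far.
The 3 extra days are Mon, Tue, Wed — none qualify.
Total: 159 + 0 = 159.

159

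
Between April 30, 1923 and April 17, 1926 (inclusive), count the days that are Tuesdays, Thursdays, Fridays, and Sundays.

619

April 30, 1923 is a Monday.
The range spans 1084 days (inclusive of both endpoints).
1084 = 7 × 154 + 6, so there are 154 full weeks plus 6 extra days.
Each full week contributes 4 days from the set (Tue, Thu, Fri, Sun): 154 × 4 = 616.
The 6 extra days are Monday, Tuesday, Wednesday, Thursday, Friday, Saturday — 3 of them qualify.
Total: 616 + 3 = 619.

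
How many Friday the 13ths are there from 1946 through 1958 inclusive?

22

Friday-the-13ths by year:
1946: Sep, Dec
1947: Jun
1948: Feb, Aug
1949: May
1950: Jan, Oct
1951: Apr, Jul
1952: Jun
1953: Feb, Mar, Nov
1954: Aug
1955: May
1956: Jan, Apr, Jul
1957: Sep, Dec
1958: Jun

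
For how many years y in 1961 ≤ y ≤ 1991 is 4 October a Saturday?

4

Day of week of October 4 in each year:
1961: Wed, 1962: Thu, 1963: Fri, 1964: Sun, 1965: Mon, 1966: Tue, 1967: Wed, 1968: Fri, 1969: Sat ✓, 1970: Sun, 1971: Mon, 1972: Wed, 1973: Thu, 1974: Fri, 1975: Sat ✓, 1976: Mon, 1977: Tue, 1978: Wed, 1979: Thu, 1980: Sat ✓, 1981: Sun, 1982: Mon, 1983: Tue, 1984: Thu, 1985: Fri, 1986: Sat ✓, 1987: Sun, 1988: Tue, 1989: Wed, 1990: Thu, 1991: Fri
Saturdays: 1969, 1975, 1980, 1986.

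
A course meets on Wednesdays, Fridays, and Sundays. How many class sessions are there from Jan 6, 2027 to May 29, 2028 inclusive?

Jan 6, 2027 is a Wednesday.
That's 510 days from start to end, counting both.
510 = 7 × 72 + 6, so there are 72 full weeks plus 6 extra days.
Each full week contributes 3 days from the set (Wed, Fri, Sun): 72 × 3 = 216.
The 6 extra days are Wednesday, Thursday, Friday, Saturday, Sunday, Monday — 3 of them qualify.
Total: 216 + 3 = 219.

219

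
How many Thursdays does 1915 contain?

52

1 January 1915 is a Friday.
That's 365 days from start to end, counting both.
365 = 7 × 52 + 1, so there are 52 full weeks plus 1 extra day.
Each full week contributes one Thursday: 52 so far.
The 1 extra day is Friday — none qualify.
Total: 52 + 0 = 52.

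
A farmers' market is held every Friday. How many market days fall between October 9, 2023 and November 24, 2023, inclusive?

7

October 9, 2023 is a Monday.
The range spans 47 days (inclusive of both endpoints).
47 = 7 × 6 + 5, so there are 6 full weeks plus 5 extra days.
Each full week contributes one Friday: 6 so far.
The 5 extra days are Monday, Tuesday, Wednesday, Thursday, Friday — 1 of them qualifies.
Total: 6 + 1 = 7.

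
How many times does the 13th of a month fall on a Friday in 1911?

The 13th falls on a Friday when the month's 13th has weekday Fri.
Jan 13 is Fri ✓; Feb 13 is Mon; Mar 13 is Mon; Apr 13 is Thu; May 13 is Sat; Jun 13 is Tue; Jul 13 is Thu; Aug 13 is Sun; Sep 13 is Wed; Oct 13 is Fri ✓; Nov 13 is Mon; Dec 13 is Wed.
Friday the 13ths: Jan, Oct.

2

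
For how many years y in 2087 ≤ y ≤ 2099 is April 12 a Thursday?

2

Day of week of April 12 in each year:
2087: Sat, 2088: Mon, 2089: Tue, 2090: Wed, 2091: Thu ✓, 2092: Sat, 2093: Sun, 2094: Mon, 2095: Tue, 2096: Thu ✓, 2097: Fri, 2098: Sat, 2099: Sun
Thursdays: 2091, 2096.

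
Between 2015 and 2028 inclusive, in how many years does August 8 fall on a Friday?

1

Day of week of August 8 in each year:
2015: Sat, 2016: Mon, 2017: Tue, 2018: Wed, 2019: Thu, 2020: Sat, 2021: Sun, 2022: Mon, 2023: Tue, 2024: Thu, 2025: Fri ✓, 2026: Sat, 2027: Sun, 2028: Tue
Fridays: 2025.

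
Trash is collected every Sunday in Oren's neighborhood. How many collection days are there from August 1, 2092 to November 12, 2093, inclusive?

August 1, 2092 is a Friday.
The range spans 469 days (inclusive of both endpoints).
469 = 7 × 67, so the span is exactly 67 full weeks.
Each full week contributes one Sunday: 67 so far.
Total: 67.

67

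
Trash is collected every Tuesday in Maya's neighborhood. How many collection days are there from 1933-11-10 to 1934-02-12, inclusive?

1933-11-10 is a Friday.
The range spans 95 days (inclusive of both endpoints).
95 = 7 × 13 + 4, so there are 13 full weeks plus 4 extra days.
Each full week contributes one Tuesday: 13 so far.
The 4 extra days are Friday, Saturday, Sunday, Monday — none qualify.
Total: 13 + 0 = 13.

13 Tuesdays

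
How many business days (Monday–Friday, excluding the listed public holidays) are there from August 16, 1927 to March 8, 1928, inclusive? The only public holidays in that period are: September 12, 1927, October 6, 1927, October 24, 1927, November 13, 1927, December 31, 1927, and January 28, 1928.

August 16, 1927 is a Tuesday.
That's 206 days from start to end, counting both.
206 = 7 × 29 + 3, so there are 29 full weeks plus 3 extra days.
Each full week contributes 5 weekdays (Mon–Fri): 29 × 5 = 145.
The 3 extra days are Tuesday, Wednesday, Thursday — 3 of them qualify.
Total: 145 + 3 = 148.
Holidays: September 12, 1927 (Mon); October 6, 1927 (Thu); October 24, 1927 (Mon); November 13, 1927 (Sun); December 31, 1927 (Sat); January 28, 1928 (Sat).
3 of the 6 holidays fall on weekdays; the rest are weekends and were already excluded.
Business days: 148 − 3 = 145.

145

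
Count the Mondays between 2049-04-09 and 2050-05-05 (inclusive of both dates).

56

2049-04-09 is a Friday.
From 2049-04-09 to 2050-05-05 is 392 days inclusive.
392 = 7 × 56, so the span is exactly 56 full weeks.
Each full week contributes one Monday: 56 so far.
Total: 56.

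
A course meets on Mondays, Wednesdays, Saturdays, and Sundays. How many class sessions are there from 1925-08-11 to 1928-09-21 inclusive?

1925-08-11 is a Tuesday.
That's 1138 days from start to end, counting both.
1138 = 7 × 162 + 4, so there are 162 full weeks plus 4 extra days.
Each full week contributes 4 days from the set (Mon, Wed, Sat, Sun): 162 × 4 = 648.
The 4 extra days are Tue, Wed, Thu, Fri — 1 of them qualifies.
Total: 648 + 1 = 649.

649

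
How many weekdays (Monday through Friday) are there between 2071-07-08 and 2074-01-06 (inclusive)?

653

2071-07-08 is a Wednesday.
The range spans 914 days (inclusive of both endpoints).
914 = 7 × 130 + 4, so there are 130 full weeks plus 4 extra days.
Each full week contributes 5 weekdays (Mon–Fri): 130 × 5 = 650.
The 4 extra days are Wednesday, Thursday, Friday, Saturday — 3 of them qualify.
Total: 650 + 3 = 653.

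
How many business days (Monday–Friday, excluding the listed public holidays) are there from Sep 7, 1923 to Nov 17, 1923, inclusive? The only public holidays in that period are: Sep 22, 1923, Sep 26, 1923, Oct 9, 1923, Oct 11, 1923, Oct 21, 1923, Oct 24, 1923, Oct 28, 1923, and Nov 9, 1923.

Sep 7, 1923 is a Friday.
From Sep 7, 1923 to Nov 17, 1923 is 72 days inclusive.
72 = 7 × 10 + 2, so there are 10 full weeks plus 2 extra days.
Each full week contributes 5 weekdays (Mon–Fri): 10 × 5 = 50.
The 2 extra days are Friday, Saturday — 1 of them qualifies.
Total: 50 + 1 = 51.
Holidays: Sep 22, 1923 (Sat); Sep 26, 1923 (Wed); Oct 9, 1923 (Tue); Oct 11, 1923 (Thu); Oct 21, 1923 (Sun); Oct 24, 1923 (Wed); Oct 28, 1923 (Sun); Nov 9, 1923 (Fri).
5 of the 8 holidays fall on weekdays; the rest are weekends and were already excluded.
Business days: 51 − 5 = 46.

46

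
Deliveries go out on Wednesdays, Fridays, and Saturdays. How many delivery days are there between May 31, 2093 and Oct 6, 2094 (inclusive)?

May 31, 2093 is a Sunday.
From May 31, 2093 to Oct 6, 2094 is 494 days inclusive.
494 = 7 × 70 + 4, so there are 70 full weeks plus 4 extra days.
Each full week contributes 3 days from the set (Wed, Fri, Sat): 70 × 3 = 210.
The 4 extra days are Sunday, Monday, Tuesday, Wednesday — 1 of them qualifies.
Total: 210 + 1 = 211.

211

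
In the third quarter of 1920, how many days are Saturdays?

13

1 July 1920 is a Thursday.
The range spans 92 days (inclusive of both endpoints).
92 = 7 × 13 + 1, so there are 13 full weeks plus 1 extra day.
Each full week contributes one Saturday: 13 so far.
The 1 extra day is Thursday — none qualify.
Total: 13 + 0 = 13.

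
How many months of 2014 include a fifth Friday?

A month has five Fridays exactly when Friday falls within its first (length − 28) days.
Jan: 31 days, starts Wed → 5 of Wed, Thu, Fri ✓
Feb: 28 days, starts Sat → 5 of (none)
Mar: 31 days, starts Sat → 5 of Sat, Sun, Mon
Apr: 30 days, starts Tue → 5 of Tue, Wed
May: 31 days, starts Thu → 5 of Thu, Fri, Sat ✓
Jun: 30 days, starts Sun → 5 of Sun, Mon
Jul: 31 days, starts Tue → 5 of Tue, Wed, Thu
Aug: 31 days, starts Fri → 5 of Fri, Sat, Sun ✓
Sep: 30 days, starts Mon → 5 of Mon, Tue
Oct: 31 days, starts Wed → 5 of Wed, Thu, Fri ✓
Nov: 30 days, starts Sat → 5 of Sat, Sun
Dec: 31 days, starts Mon → 5 of Mon, Tue, Wed
Months with five Fridays: Jan, May, Aug, Oct.

4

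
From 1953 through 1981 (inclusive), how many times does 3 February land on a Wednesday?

Day of week of February 3 in each year:
1953: Tue, 1954: Wed ✓, 1955: Thu, 1956: Fri, 1957: Sun, 1958: Mon, 1959: Tue, 1960: Wed ✓, 1961: Fri, 1962: Sat, 1963: Sun, 1964: Mon, 1965: Wed ✓, 1966: Thu, 1967: Fri, 1968: Sat, 1969: Mon, 1970: Tue, 1971: Wed ✓, 1972: Thu, 1973: Sat, 1974: Sun, 1975: Mon, 1976: Tue, 1977: Thu, 1978: Fri, 1979: Sat, 1980: Sun, 1981: Tue
Wednesdays: 1954, 1960, 1965, 1971.

4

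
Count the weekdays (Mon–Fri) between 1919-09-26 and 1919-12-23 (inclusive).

63

1919-09-26 is a Friday.
The range spans 89 days (inclusive of both endpoints).
89 = 7 × 12 + 5, so there are 12 full weeks plus 5 extra days.
Each full week contributes 5 weekdays (Mon–Fri): 12 × 5 = 60.
The 5 extra days are Friday, Saturday, Sunday, Monday, Tuesday — 3 of them qualify.
Total: 60 + 3 = 63.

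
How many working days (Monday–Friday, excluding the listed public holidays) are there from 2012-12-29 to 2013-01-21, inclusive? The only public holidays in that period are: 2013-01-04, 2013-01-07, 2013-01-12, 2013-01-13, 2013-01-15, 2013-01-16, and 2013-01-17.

11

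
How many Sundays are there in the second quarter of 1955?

13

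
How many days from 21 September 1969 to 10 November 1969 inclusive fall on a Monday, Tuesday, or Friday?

22

21 September 1969 is a Sunday.
That's 51 days from start to end, counting both.
51 = 7 × 7 + 2, so there are 7 full weeks plus 2 extra days.
Each full week contributes 3 days from the set (Mon, Tue, Fri): 7 × 3 = 21.
The 2 extra days are Sunday, Monday — 1 of them qualifies.
Total: 21 + 1 = 22.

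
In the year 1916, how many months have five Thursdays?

A month has five Thursdays exactly when Thursday falls within its first (length − 28) days.
Jan: 31 days, starts Sat → 5 of Sat, Sun, Mon
Feb: 29 days, starts Tue → 5 of Tue
Mar: 31 days, starts Wed → 5 of Wed, Thu, Fri ✓
Apr: 30 days, starts Sat → 5 of Sat, Sun
May: 31 days, starts Mon → 5 of Mon, Tue, Wed
Jun: 30 days, starts Thu → 5 of Thu, Fri ✓
Jul: 31 days, starts Sat → 5 of Sat, Sun, Mon
Aug: 31 days, starts Tue → 5 of Tue, Wed, Thu ✓
Sep: 30 days, starts Fri → 5 of Fri, Sat
Oct: 31 days, starts Sun → 5 of Sun, Mon, Tue
Nov: 30 days, starts Wed → 5 of Wed, Thu ✓
Dec: 31 days, starts Fri → 5 of Fri, Sat, Sun
Months with five Thursdays: Mar, Jun, Aug, Nov.

4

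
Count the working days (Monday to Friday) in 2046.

261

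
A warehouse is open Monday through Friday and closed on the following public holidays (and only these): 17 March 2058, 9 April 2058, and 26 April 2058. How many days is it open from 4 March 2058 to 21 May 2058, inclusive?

4 March 2058 is a Monday.
That's 79 days from start to end, counting both.
79 = 7 × 11 + 2, so there are 11 full weeks plus 2 extra days.
Each full week contributes 5 weekdays (Mon–Fri): 11 × 5 = 55.
The 2 extra days are Mon, Tue — 2 of them qualify.
Total: 55 + 2 = 57.
Holidays: 17 March 2058 (Sun); 9 April 2058 (Tue); 26 April 2058 (Fri).
2 of the 3 holidays fall on weekdays; the rest are weekends and were already excluded.
Business days: 57 − 2 = 55.

55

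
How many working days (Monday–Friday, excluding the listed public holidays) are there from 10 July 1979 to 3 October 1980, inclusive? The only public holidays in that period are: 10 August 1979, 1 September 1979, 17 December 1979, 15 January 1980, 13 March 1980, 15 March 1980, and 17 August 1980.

10 July 1979 is a Tuesday.
The range spans 452 days (inclusive of both endpoints).
452 = 7 × 64 + 4, so there are 64 full weeks plus 4 extra days.
Each full week contributes 5 weekdays (Mon–Fri): 64 × 5 = 320.
The 4 extra days are Tuesday, Wednesday, Thursday, Friday — 4 of them qualify.
Total: 320 + 4 = 324.
Holidays: 10 August 1979 (Fri); 1 September 1979 (Sat); 17 December 1979 (Mon); 15 January 1980 (Tue); 13 March 1980 (Thu); 15 March 1980 (Sat); 17 August 1980 (Sun).
4 of the 7 holidays fall on weekdays; the rest are weekends and were already excluded.
Business days: 324 − 4 = 320.

320 working days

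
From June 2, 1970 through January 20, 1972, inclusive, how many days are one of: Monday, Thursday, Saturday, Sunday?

June 2, 1970 is a Tuesday.
That's 598 days from start to end, counting both.
598 = 7 × 85 + 3, so there are 85 full weeks plus 3 extra days.
Each full week contributes 4 days from the set (Mon, Thu, Sat, Sun): 85 × 4 = 340.
The 3 extra days are Tue, Wed, Thu — 1 of them qualifies.
Total: 340 + 1 = 341.

341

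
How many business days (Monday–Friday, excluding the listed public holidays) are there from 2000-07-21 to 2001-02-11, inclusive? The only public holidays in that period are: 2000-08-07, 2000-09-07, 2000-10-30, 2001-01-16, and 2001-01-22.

141

2000-07-21 is a Friday.
The range spans 206 days (inclusive of both endpoints).
206 = 7 × 29 + 3, so there are 29 full weeks plus 3 extra days.
Each full week contributes 5 weekdays (Mon–Fri): 29 × 5 = 145.
The 3 extra days are Fri, Sat, Sun — 1 of them qualifies.
Total: 145 + 1 = 146.
Holidays: 2000-08-07 (Mon); 2000-09-07 (Thu); 2000-10-30 (Mon); 2001-01-16 (Tue); 2001-01-22 (Mon).
All 5 holidays fall on weekdays, so subtract 5.
Business days: 146 − 5 = 141.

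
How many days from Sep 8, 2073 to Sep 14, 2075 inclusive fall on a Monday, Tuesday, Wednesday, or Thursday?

Sep 8, 2073 is a Friday.
From Sep 8, 2073 to Sep 14, 2075 is 737 days inclusive.
737 = 7 × 105 + 2, so there are 105 full weeks plus 2 extra days.
Each full week contributes 4 days from the set (Mon, Tue, Wed, Thu): 105 × 4 = 420.
The 2 extra days are Fri, Sat — none qualify.
Total: 420 + 0 = 420.

420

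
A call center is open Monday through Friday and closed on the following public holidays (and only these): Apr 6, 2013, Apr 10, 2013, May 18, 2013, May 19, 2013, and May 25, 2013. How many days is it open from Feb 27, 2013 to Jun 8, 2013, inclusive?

72

Feb 27, 2013 is a Wednesday.
That's 102 days from start to end, counting both.
102 = 7 × 14 + 4, so there are 14 full weeks plus 4 extra days.
Each full week contributes 5 weekdays (Mon–Fri): 14 × 5 = 70.
The 4 extra days are Wednesday, Thursday, Friday, Saturday — 3 of them qualify.
Total: 70 + 3 = 73.
Holidays: Apr 6, 2013 (Sat); Apr 10, 2013 (Wed); May 18, 2013 (Sat); May 19, 2013 (Sun); May 25, 2013 (Sat).
1 of the 5 holidays fall on weekdays; the rest are weekends and were already excluded.
Business days: 73 − 1 = 72.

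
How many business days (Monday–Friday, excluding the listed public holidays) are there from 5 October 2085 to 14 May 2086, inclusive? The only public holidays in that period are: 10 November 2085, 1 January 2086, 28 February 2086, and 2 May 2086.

155 business days

5 October 2085 is a Friday.
That's 222 days from start to end, counting both.
222 = 7 × 31 + 5, so there are 31 full weeks plus 5 extra days.
Each full week contributes 5 weekdays (Mon–Fri): 31 × 5 = 155.
The 5 extra days are Friday, Saturday, Sunday, Monday, Tuesday — 3 of them qualify.
Total: 155 + 3 = 158.
Holidays: 10 November 2085 (Sat); 1 January 2086 (Tue); 28 February 2086 (Thu); 2 May 2086 (Thu).
3 of the 4 holidays fall on weekdays; the rest are weekends and were already excluded.
Business days: 158 − 3 = 155.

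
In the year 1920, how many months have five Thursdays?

A month has five Thursdays exactly when Thursday falls within its first (length − 28) days.
Jan: 31 days, starts Thu → 5 of Thu, Fri, Sat ✓
Feb: 29 days, starts Sun → 5 of Sun
Mar: 31 days, starts Mon → 5 of Mon, Tue, Wed
Apr: 30 days, starts Thu → 5 of Thu, Fri ✓
May: 31 days, starts Sat → 5 of Sat, Sun, Mon
Jun: 30 days, starts Tue → 5 of Tue, Wed
Jul: 31 days, starts Thu → 5 of Thu, Fri, Sat ✓
Aug: 31 days, starts Sun → 5 of Sun, Mon, Tue
Sep: 30 days, starts Wed → 5 of Wed, Thu ✓
Oct: 31 days, starts Fri → 5 of Fri, Sat, Sun
Nov: 30 days, starts Mon → 5 of Mon, Tue
Dec: 31 days, starts Wed → 5 of Wed, Thu, Fri ✓
Months with five Thursdays: Jan, Apr, Jul, Sep, Dec.

5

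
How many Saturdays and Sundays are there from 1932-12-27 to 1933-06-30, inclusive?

1932-12-27 is a Tuesday.
That's 186 days from start to end, counting both.
186 = 7 × 26 + 4, so there are 26 full weeks plus 4 extra days.
Each full week contributes 2 weekend days (Sat, Sun): 26 × 2 = 52.
The 4 extra days are Tuesday, Wednesday, Thursday, Friday — none qualify.
Total: 52 + 0 = 52.

52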